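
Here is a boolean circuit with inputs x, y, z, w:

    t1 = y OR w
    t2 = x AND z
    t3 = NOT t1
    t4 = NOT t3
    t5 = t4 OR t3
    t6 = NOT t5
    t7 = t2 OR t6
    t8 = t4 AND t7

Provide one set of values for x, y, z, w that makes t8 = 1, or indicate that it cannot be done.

x=1 y=1 z=1 w=1

t8 = t4 AND t7 must be 1, so both t4 = 1 and t7 = 1.
t4 = NOT t3 must be 1, so t3 = 0.
Check with x=1 y=1 z=1 w=1:
t1 = y OR w = 1 OR 1 = 1
t2 = x AND z = 1 AND 1 = 1
t3 = NOT t1 = NOT 1 = 0
t4 = NOT t3 = NOT 0 = 1
t5 = t4 OR t3 = 1 OR 0 = 1
t6 = NOT t5 = NOT 1 = 0
t7 = t2 OR t6 = 1 OR 0 = 1
t8 = t4 AND t7 = 1 AND 1 = 1
So t8 = 1 as required.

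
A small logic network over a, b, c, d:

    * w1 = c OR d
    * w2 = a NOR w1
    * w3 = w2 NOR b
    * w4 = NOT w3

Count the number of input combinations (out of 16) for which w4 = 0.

7

w4 = NOT w3 must be 0, so w3 = 1.
Enumerating the 16 input combinations, 7 give w4 = 0 and 9 give w4 = 1.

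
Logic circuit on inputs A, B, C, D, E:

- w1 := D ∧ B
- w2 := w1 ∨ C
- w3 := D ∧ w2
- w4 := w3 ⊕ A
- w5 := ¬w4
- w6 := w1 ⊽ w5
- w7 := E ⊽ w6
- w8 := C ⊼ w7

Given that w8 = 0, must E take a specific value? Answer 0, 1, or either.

w8 = C ⊼ w7 must be 0, so both C = 1 and w7 = 1.
w7 = E ⊽ w6 must be 1, so both E = 0 and w6 = 0.
w6 = w1 ⊽ w5 must be 0, so at least one of w1, w5 is 1.
Every assignment with w8 = 0 has E = 0; there are 5 such assignment(s).

0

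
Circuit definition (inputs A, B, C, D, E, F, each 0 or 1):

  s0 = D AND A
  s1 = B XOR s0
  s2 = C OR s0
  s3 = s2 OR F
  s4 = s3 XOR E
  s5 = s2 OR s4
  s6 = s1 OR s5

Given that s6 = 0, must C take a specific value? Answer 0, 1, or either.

s6 = s1 OR s5 must be 0, so both s1 = 0 and s5 = 0.
s1 = B XOR s0 must be 0, so B and s0 are equal.
s5 = s2 OR s4 must be 0, so both s2 = 0 and s4 = 0.
Every assignment with s6 = 0 has C = 0; there are 6 such assignment(s).

0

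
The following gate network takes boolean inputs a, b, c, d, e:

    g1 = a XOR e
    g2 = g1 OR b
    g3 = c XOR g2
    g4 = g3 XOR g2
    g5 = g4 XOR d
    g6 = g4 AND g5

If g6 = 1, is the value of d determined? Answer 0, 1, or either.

0

g6 = g4 AND g5 must be 1, so both g4 = 1 and g5 = 1.
Every assignment with g6 = 1 has d = 0; there are 8 such assignment(s).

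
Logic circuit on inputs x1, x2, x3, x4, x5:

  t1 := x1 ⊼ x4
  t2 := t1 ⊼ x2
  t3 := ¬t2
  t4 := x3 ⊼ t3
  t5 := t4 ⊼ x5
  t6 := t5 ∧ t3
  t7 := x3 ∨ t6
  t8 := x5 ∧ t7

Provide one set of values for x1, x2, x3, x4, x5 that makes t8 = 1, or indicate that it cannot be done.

x1=1, x2=1, x3=1, x4=1, x5=1

Check with x1=1, x2=1, x3=1, x4=1, x5=1:
t1 = x1 ⊼ x4 = 1 ⊼ 1 = 0
t2 = t1 ⊼ x2 = 0 ⊼ 1 = 1
t3 = ¬t2 = ¬1 = 0
t4 = x3 ⊼ t3 = 1 ⊼ 0 = 1
t5 = t4 ⊼ x5 = 1 ⊼ 1 = 0
t6 = t5 ∧ t3 = 0 ∧ 0 = 0
t7 = x3 ∨ t6 = 1 ∨ 0 = 1
t8 = x5 ∧ t7 = 1 ∧ 1 = 1
So t8 = 1 as required.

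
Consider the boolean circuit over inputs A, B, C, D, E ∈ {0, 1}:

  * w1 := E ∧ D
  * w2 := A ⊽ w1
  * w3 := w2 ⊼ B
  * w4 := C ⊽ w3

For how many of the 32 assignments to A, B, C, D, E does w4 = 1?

3

w4 = C ⊽ w3 must be 1, so both C = 0 and w3 = 0.
w3 = w2 ⊼ B must be 0, so both w2 = 1 and B = 1.
w2 = A ⊽ w1 must be 1, so both A = 0 and w1 = 0.
Satisfying assignments:
  A=0, B=1, C=0, D=0, E=0
  A=0, B=1, C=0, D=0, E=1
  A=0, B=1, C=0, D=1, E=0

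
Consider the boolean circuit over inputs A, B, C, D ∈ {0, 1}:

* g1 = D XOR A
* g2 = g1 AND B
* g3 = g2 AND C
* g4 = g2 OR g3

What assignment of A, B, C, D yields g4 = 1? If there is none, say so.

A=1, B=1, C=0, D=0

g4 = g2 OR g3 must be 1, so at least one of g2, g3 is 1.
Check with A=1, B=1, C=0, D=0:
g1 = D XOR A = 0 XOR 1 = 1
g2 = g1 AND B = 1 AND 1 = 1
g3 = g2 AND C = 1 AND 0 = 0
g4 = g2 OR g3 = 1 OR 0 = 1
So g4 = 1 as required.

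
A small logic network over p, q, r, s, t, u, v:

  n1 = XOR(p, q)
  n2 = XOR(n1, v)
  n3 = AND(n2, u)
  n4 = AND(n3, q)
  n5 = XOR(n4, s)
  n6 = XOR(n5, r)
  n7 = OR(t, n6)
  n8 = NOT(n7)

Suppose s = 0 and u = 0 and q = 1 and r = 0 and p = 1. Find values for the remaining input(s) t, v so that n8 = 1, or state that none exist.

n8 = NOT(n7) must be 1, so n7 = 0.
Check with s = 0 and u = 0 and q = 1 and r = 0 and p = 1 and t=0, v=1:
n1 = XOR(p, q) = XOR(1, 1) = 0
n2 = XOR(n1, v) = XOR(0, 1) = 1
n3 = AND(n2, u) = AND(1, 0) = 0
n4 = AND(n3, q) = AND(0, 1) = 0
n5 = XOR(n4, s) = XOR(0, 0) = 0
n6 = XOR(n5, r) = XOR(0, 0) = 0
n7 = OR(t, n6) = OR(0, 0) = 0
n8 = NOT(n7) = NOT 0 = 1
So n8 = 1.

t=0, v=1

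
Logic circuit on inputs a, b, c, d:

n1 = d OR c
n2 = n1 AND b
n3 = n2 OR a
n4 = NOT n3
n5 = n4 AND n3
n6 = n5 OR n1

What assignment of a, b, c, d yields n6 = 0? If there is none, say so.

n6 = n5 OR n1 must be 0, so both n5 = 0 and n1 = 0.
Check with a=0 b=1 c=0 d=0:
n1 = d OR c = 0 OR 0 = 0
n2 = n1 AND b = 0 AND 1 = 0
n3 = n2 OR a = 0 OR 0 = 0
n4 = NOT n3 = NOT 0 = 1
n5 = n4 AND n3 = 1 AND 0 = 0
n6 = n5 OR n1 = 0 OR 0 = 0
So n6 = 0 as required.

a=0 b=1 c=0 d=0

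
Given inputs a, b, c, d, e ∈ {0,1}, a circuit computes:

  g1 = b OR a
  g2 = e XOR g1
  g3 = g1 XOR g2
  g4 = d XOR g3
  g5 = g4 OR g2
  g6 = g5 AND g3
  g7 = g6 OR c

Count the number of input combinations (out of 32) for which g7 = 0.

11

g7 = g6 OR c must be 0, so both g6 = 0 and c = 0.
Enumerating the 32 input combinations, 11 give g7 = 0 and 21 give g7 = 1.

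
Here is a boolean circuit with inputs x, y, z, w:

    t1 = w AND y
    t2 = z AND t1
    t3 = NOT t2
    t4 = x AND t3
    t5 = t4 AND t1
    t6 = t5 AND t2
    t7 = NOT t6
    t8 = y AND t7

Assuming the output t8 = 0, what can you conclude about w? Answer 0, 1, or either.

either

Both values of w occur among assignments with t8 = 0:
  w=0: x=0, y=0, z=0, w=0
  w=1: x=0, y=0, z=0, w=1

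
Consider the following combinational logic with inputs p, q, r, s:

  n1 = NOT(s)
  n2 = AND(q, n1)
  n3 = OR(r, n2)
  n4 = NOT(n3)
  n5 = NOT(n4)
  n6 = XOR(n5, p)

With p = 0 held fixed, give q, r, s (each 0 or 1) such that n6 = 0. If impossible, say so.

Check with p = 0 and q=0, r=0, s=1:
n1 = NOT(s) = NOT 1 = 0
n2 = AND(q, n1) = AND(0, 0) = 0
n3 = OR(r, n2) = OR(0, 0) = 0
n4 = NOT(n3) = NOT 0 = 1
n5 = NOT(n4) = NOT 1 = 0
n6 = XOR(n5, p) = XOR(0, 0) = 0
So n6 = 0.

q=0 r=0 s=1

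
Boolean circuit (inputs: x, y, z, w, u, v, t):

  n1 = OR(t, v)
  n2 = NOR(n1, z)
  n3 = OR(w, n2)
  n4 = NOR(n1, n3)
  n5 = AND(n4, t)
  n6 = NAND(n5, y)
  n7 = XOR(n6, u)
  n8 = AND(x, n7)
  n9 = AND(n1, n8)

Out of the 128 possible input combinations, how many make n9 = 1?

24

n9 = AND(n1, n8) must be 1, so both n1 = 1 and n8 = 1.
n1 = OR(t, v) must be 1, so at least one of t, v is 1.
Enumerating the 128 input combinations, 24 give n9 = 1 and 104 give n9 = 0.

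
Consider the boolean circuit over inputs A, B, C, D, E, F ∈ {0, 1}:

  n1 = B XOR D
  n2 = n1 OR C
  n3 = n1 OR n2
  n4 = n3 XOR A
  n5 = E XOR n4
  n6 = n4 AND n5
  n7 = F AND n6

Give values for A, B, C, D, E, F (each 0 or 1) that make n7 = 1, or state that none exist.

Check with A=0 B=0 C=1 D=0 E=0 F=1:
n1 = B XOR D = 0 XOR 0 = 0
n2 = n1 OR C = 0 OR 1 = 1
n3 = n1 OR n2 = 0 OR 1 = 1
n4 = n3 XOR A = 1 XOR 0 = 1
n5 = E XOR n4 = 0 XOR 1 = 1
n6 = n4 AND n5 = 1 AND 1 = 1
n7 = F AND n6 = 1 AND 1 = 1
So n7 = 1 as required.

A=0 B=0 C=1 D=0 E=0 F=1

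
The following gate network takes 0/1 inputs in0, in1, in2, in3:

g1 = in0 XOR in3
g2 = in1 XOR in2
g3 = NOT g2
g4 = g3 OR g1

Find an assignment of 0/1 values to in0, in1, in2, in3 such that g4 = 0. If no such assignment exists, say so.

in0=0, in1=1, in2=0, in3=0

g4 = g3 OR g1 must be 0, so both g3 = 0 and g1 = 0.
g3 = NOT g2 must be 0, so g2 = 1.
g1 = in0 XOR in3 must be 0, so in0 and in3 are equal.
Check with in0=0, in1=1, in2=0, in3=0:
g1 = in0 XOR in3 = 0 XOR 0 = 0
g2 = in1 XOR in2 = 1 XOR 0 = 1
g3 = NOT g2 = NOT 1 = 0
g4 = g3 OR g1 = 0 OR 0 = 0
So g4 = 0 as required.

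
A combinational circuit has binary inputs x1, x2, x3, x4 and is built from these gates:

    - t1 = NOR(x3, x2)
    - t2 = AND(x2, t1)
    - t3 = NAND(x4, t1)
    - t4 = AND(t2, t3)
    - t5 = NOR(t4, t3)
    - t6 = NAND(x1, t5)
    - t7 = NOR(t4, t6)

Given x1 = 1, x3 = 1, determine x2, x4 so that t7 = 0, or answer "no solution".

x2=0 x4=0

t7 = NOR(t4, t6) must be 0, so at least one of t4, t6 is 1.
Check with x1 = 1, x3 = 1 and x2=0, x4=0:
t1 = NOR(x3, x2) = NOR(1, 0) = 0
t2 = AND(x2, t1) = AND(0, 0) = 0
t3 = NAND(x4, t1) = NAND(0, 0) = 1
t4 = AND(t2, t3) = AND(0, 1) = 0
t5 = NOR(t4, t3) = NOR(0, 1) = 0
t6 = NAND(x1, t5) = NAND(1, 0) = 1
t7 = NOR(t4, t6) = NOR(0, 1) = 0
So t7 = 0.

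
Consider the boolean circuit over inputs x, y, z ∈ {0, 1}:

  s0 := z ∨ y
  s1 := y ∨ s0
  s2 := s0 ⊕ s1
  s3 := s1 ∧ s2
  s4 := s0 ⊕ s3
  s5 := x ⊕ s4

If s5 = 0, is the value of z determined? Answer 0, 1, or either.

either

Both values of z occur among assignments with s5 = 0:
  z=0: x=0, y=0, z=0
  z=1: x=1, y=0, z=1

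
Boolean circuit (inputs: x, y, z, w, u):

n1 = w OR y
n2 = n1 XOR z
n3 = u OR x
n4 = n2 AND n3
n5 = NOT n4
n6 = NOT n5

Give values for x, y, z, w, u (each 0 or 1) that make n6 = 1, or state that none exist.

x=1, y=0, z=1, w=0, u=1

n6 = NOT n5 must be 1, so n5 = 0.
Check with x=1, y=0, z=1, w=0, u=1:
n1 = w OR y = 0 OR 0 = 0
n2 = n1 XOR z = 0 XOR 1 = 1
n3 = u OR x = 1 OR 1 = 1
n4 = n2 AND n3 = 1 AND 1 = 1
n5 = NOT n4 = NOT 1 = 0
n6 = NOT n5 = NOT 0 = 1
So n6 = 1 as required.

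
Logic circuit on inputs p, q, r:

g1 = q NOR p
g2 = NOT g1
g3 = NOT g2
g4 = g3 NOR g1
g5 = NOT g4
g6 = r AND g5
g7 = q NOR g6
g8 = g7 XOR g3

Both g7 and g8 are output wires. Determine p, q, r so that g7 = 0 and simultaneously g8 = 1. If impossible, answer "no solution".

Check with p=0, q=0, r=1:
g1 = q NOR p = 0 NOR 0 = 1
g2 = NOT g1 = NOT 1 = 0
g3 = NOT g2 = NOT 0 = 1
g4 = g3 NOR g1 = 1 NOR 1 = 0
g5 = NOT g4 = NOT 0 = 1
g6 = r AND g5 = 1 AND 1 = 1
g7 = q NOR g6 = 0 NOR 1 = 0
g8 = g7 XOR g3 = 0 XOR 1 = 1
So g7 = 0 and g8 = 1.

p=0, q=0, r=1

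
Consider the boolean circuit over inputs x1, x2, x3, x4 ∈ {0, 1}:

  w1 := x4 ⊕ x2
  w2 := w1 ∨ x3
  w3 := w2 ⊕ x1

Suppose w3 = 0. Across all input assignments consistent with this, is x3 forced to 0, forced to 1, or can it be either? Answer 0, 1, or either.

Both values of x3 occur among assignments with w3 = 0:
  x3=0: x1=0, x2=0, x3=0, x4=0
  x3=1: x1=1, x2=0, x3=1, x4=0

either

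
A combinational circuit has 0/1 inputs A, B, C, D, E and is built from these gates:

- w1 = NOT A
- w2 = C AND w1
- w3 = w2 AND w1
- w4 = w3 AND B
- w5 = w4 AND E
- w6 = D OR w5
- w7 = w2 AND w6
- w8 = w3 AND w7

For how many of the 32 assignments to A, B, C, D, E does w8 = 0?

w8 = w3 AND w7 must be 0, so at least one of w3, w7 is 0.
Enumerating the 32 input combinations, 27 give w8 = 0 and 5 give w8 = 1.

27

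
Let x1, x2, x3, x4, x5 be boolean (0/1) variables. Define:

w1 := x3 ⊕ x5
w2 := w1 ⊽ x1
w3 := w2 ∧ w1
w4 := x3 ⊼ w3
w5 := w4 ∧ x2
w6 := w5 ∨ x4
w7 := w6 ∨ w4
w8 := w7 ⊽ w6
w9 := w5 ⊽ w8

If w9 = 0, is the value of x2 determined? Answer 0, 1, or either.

1

w9 = w5 ⊽ w8 must be 0, so at least one of w5, w8 is 1.
Every assignment with w9 = 0 has x2 = 1; there are 16 such assignment(s).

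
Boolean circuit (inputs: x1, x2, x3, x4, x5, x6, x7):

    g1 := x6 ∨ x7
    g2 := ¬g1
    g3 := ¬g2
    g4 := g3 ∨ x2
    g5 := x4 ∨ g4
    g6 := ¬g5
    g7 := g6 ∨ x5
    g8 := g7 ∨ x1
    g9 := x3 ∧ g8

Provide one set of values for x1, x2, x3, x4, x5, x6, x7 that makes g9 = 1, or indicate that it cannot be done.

g9 = x3 ∧ g8 must be 1, so both x3 = 1 and g8 = 1.
Check with x1=1 x2=1 x3=1 x4=0 x5=0 x6=1 x7=1:
g1 = x6 ∨ x7 = 1 ∨ 1 = 1
g2 = ¬g1 = ¬1 = 0
g3 = ¬g2 = ¬0 = 1
g4 = g3 ∨ x2 = 1 ∨ 1 = 1
g5 = x4 ∨ g4 = 0 ∨ 1 = 1
g6 = ¬g5 = ¬1 = 0
g7 = g6 ∨ x5 = 0 ∨ 0 = 0
g8 = g7 ∨ x1 = 0 ∨ 1 = 1
g9 = x3 ∧ g8 = 1 ∧ 1 = 1
So g9 = 1 as required.

x1=1 x2=1 x3=1 x4=0 x5=0 x6=1 x7=1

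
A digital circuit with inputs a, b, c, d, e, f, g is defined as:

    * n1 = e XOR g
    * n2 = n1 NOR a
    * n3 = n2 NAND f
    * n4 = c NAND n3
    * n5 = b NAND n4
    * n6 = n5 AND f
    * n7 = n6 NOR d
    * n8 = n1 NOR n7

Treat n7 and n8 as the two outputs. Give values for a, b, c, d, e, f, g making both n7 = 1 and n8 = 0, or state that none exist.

Check with a=1, b=1, c=0, d=0, e=1, f=1, g=0:
n1 = e XOR g = 1 XOR 0 = 1
n2 = n1 NOR a = 1 NOR 1 = 0
n3 = n2 NAND f = 0 NAND 1 = 1
n4 = c NAND n3 = 0 NAND 1 = 1
n5 = b NAND n4 = 1 NAND 1 = 0
n6 = n5 AND f = 0 AND 1 = 0
n7 = n6 NOR d = 0 NOR 0 = 1
n8 = n1 NOR n7 = 1 NOR 1 = 0
So n7 = 1 and n8 = 0.

a=1, b=1, c=0, d=0, e=1, f=1, g=0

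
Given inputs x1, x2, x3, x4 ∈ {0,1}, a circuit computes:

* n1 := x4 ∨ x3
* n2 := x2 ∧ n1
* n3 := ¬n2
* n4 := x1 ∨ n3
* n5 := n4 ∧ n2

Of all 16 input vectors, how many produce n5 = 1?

3

n5 = n4 ∧ n2 must be 1, so both n4 = 1 and n2 = 1.
n4 = x1 ∨ n3 must be 1, so at least one of x1, n3 is 1.
Satisfying assignments:
  x1=1, x2=1, x3=0, x4=1
  x1=1, x2=1, x3=1, x4=0
  x1=1, x2=1, x3=1, x4=1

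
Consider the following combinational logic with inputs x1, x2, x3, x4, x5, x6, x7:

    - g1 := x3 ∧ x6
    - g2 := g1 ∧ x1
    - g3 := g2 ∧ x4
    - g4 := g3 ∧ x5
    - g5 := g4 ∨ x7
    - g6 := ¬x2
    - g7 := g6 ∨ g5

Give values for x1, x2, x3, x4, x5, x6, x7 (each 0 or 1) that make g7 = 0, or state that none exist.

x1=1, x2=1, x3=1, x4=1, x5=1, x6=0, x7=0

g7 = g6 ∨ g5 must be 0, so both g6 = 0 and g5 = 0.
Check with x1=1, x2=1, x3=1, x4=1, x5=1, x6=0, x7=0:
g1 = x3 ∧ x6 = 1 ∧ 0 = 0
g2 = g1 ∧ x1 = 0 ∧ 1 = 0
g3 = g2 ∧ x4 = 0 ∧ 1 = 0
g4 = g3 ∧ x5 = 0 ∧ 1 = 0
g5 = g4 ∨ x7 = 0 ∨ 0 = 0
g6 = ¬x2 = ¬1 = 0
g7 = g6 ∨ g5 = 0 ∨ 0 = 0
So g7 = 0 as required.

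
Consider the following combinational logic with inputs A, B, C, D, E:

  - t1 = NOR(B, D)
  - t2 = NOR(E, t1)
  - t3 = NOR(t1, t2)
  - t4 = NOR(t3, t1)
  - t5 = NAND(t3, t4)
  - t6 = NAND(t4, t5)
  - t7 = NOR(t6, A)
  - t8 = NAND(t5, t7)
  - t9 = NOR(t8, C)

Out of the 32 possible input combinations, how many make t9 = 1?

t9 = NOR(t8, C) must be 1, so both t8 = 0 and C = 0.
t8 = NAND(t5, t7) must be 0, so both t5 = 1 and t7 = 1.
Satisfying assignments:
  A=0, B=0, C=0, D=1, E=0
  A=0, B=1, C=0, D=0, E=0
  A=0, B=1, C=0, D=1, E=0

3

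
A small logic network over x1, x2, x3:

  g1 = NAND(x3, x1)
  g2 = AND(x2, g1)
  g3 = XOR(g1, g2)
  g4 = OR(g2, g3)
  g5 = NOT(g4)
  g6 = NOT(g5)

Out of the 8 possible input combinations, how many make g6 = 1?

g6 = NOT(g5) must be 1, so g5 = 0.
g5 = NOT(g4) must be 0, so g4 = 1.
g4 = OR(g2, g3) must be 1, so at least one of g2, g3 is 1.
Satisfying assignments:
  x1=0, x2=0, x3=0
  x1=0, x2=0, x3=1
  x1=0, x2=1, x3=0
  x1=0, x2=1, x3=1
  x1=1, x2=0, x3=0
  x1=1, x2=1, x3=0

6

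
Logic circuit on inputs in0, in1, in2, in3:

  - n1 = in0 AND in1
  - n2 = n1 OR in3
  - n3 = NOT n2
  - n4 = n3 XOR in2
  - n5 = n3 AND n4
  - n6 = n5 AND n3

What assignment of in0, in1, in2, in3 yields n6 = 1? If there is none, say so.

in0=0, in1=1, in2=0, in3=0

n6 = n5 AND n3 must be 1, so both n5 = 1 and n3 = 1.
n5 = n3 AND n4 must be 1, so both n3 = 1 and n4 = 1.
Check with in0=0, in1=1, in2=0, in3=0:
n1 = in0 AND in1 = 0 AND 1 = 0
n2 = n1 OR in3 = 0 OR 0 = 0
n3 = NOT n2 = NOT 0 = 1
n4 = n3 XOR in2 = 1 XOR 0 = 1
n5 = n3 AND n4 = 1 AND 1 = 1
n6 = n5 AND n3 = 1 AND 1 = 1
So n6 = 1 as required.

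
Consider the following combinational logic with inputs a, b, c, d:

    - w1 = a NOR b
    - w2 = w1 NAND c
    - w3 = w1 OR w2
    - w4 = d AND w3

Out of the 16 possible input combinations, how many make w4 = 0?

8

w4 = d AND w3 must be 0, so at least one of d, w3 is 0.
Enumerating the 16 input combinations, 8 give w4 = 0 and 8 give w4 = 1.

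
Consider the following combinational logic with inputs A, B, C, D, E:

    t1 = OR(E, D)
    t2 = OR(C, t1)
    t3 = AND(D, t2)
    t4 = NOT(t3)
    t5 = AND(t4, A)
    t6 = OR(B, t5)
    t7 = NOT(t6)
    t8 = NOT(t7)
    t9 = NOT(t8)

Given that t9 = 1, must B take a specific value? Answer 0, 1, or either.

0

t9 = NOT(t8) must be 1, so t8 = 0.
Every assignment with t9 = 1 has B = 0; there are 12 such assignment(s).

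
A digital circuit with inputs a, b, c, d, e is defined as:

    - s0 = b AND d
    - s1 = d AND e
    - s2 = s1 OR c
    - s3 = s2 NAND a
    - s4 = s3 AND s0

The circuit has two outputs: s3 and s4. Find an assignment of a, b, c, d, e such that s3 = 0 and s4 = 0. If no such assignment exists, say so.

a=1 b=1 c=0 d=1 e=1

Check with a=1 b=1 c=0 d=1 e=1:
s0 = b AND d = 1 AND 1 = 1
s1 = d AND e = 1 AND 1 = 1
s2 = s1 OR c = 1 OR 0 = 1
s3 = s2 NAND a = 1 NAND 1 = 0
s4 = s3 AND s0 = 0 AND 1 = 0
So s3 = 0 and s4 = 0.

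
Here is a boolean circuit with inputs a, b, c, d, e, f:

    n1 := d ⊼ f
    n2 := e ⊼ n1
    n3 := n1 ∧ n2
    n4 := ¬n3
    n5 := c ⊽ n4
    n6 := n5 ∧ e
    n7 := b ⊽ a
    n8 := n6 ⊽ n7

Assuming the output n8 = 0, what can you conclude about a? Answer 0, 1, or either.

0

n8 = n6 ⊽ n7 must be 0, so at least one of n6, n7 is 1.
Every assignment with n8 = 0 has a = 0; there are 16 such assignment(s).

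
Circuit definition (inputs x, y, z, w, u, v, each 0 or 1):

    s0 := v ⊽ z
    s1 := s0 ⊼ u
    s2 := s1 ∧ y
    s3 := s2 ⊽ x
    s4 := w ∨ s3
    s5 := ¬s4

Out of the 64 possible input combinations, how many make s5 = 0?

s5 = ¬s4 must be 0, so s4 = 1.
s4 = w ∨ s3 must be 1, so at least one of w, s3 is 1.
Enumerating the 64 input combinations, 41 give s5 = 0 and 23 give s5 = 1.

41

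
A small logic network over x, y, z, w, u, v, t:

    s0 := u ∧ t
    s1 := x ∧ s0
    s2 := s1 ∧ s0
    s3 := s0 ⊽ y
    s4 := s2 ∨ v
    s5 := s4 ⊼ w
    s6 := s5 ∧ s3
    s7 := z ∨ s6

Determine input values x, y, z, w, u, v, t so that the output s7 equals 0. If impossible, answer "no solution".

s7 = z ∨ s6 must be 0, so both z = 0 and s6 = 0.
Check with x=1, y=1, z=0, w=1, u=1, v=0, t=1:
s0 = u ∧ t = 1 ∧ 1 = 1
s1 = x ∧ s0 = 1 ∧ 1 = 1
s2 = s1 ∧ s0 = 1 ∧ 1 = 1
s3 = s0 ⊽ y = 1 ⊽ 1 = 0
s4 = s2 ∨ v = 1 ∨ 0 = 1
s5 = s4 ⊼ w = 1 ⊼ 1 = 0
s6 = s5 ∧ s3 = 0 ∧ 0 = 0
s7 = z ∨ s6 = 0 ∨ 0 = 0
So s7 = 0 as required.

x=1, y=1, z=0, w=1, u=1, v=0, t=1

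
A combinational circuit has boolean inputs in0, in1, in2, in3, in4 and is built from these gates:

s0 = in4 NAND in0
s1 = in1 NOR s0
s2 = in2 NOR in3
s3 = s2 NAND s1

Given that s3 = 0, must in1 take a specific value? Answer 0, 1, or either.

0

s3 = s2 NAND s1 must be 0, so both s2 = 1 and s1 = 1.
s2 = in2 NOR in3 must be 1, so both in2 = 0 and in3 = 0.
Every assignment with s3 = 0 has in1 = 0; there are 1 such assignment(s).
  in0=1, in1=0, in2=0, in3=0, in4=1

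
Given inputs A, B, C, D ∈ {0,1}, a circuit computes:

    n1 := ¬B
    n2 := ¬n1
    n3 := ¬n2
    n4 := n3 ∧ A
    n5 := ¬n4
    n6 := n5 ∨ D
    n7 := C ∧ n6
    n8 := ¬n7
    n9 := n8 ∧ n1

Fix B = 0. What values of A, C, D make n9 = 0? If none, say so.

n9 = n8 ∧ n1 must be 0, so at least one of n8, n1 is 0.
Check with B = 0 and A=0, C=1, D=1:
n1 = ¬B = ¬0 = 1
n2 = ¬n1 = ¬1 = 0
n3 = ¬n2 = ¬0 = 1
n4 = n3 ∧ A = 1 ∧ 0 = 0
n5 = ¬n4 = ¬0 = 1
n6 = n5 ∨ D = 1 ∨ 1 = 1
n7 = C ∧ n6 = 1 ∧ 1 = 1
n8 = ¬n7 = ¬1 = 0
n9 = n8 ∧ n1 = 0 ∧ 1 = 0
So n9 = 0.

A=0, C=1, D=1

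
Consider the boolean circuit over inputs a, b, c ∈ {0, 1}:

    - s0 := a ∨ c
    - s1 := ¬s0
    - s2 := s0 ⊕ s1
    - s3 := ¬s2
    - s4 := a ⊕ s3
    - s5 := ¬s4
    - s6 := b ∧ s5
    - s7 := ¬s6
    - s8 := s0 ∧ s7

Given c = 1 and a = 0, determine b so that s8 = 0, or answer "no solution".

s8 = s0 ∧ s7 must be 0, so at least one of s0, s7 is 0.
Check with c = 1 and a = 0 and b=1:
s0 = a ∨ c = 0 ∨ 1 = 1
s1 = ¬s0 = ¬1 = 0
s2 = s0 ⊕ s1 = 1 ⊕ 0 = 1
s3 = ¬s2 = ¬1 = 0
s4 = a ⊕ s3 = 0 ⊕ 0 = 0
s5 = ¬s4 = ¬0 = 1
s6 = b ∧ s5 = 1 ∧ 1 = 1
s7 = ¬s6 = ¬1 = 0
s8 = s0 ∧ s7 = 1 ∧ 0 = 0
So s8 = 0.

b=1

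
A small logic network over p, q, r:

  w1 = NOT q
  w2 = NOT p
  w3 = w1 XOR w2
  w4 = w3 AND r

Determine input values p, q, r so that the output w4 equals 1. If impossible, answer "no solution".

w4 = w3 AND r must be 1, so both w3 = 1 and r = 1.
w3 = w1 XOR w2 must be 1, so w1 and w2 differ.
Check with p=0 q=1 r=1:
w1 = NOT q = NOT 1 = 0
w2 = NOT p = NOT 0 = 1
w3 = w1 XOR w2 = 0 XOR 1 = 1
w4 = w3 AND r = 1 AND 1 = 1
So w4 = 1 as required.

p=0 q=1 r=1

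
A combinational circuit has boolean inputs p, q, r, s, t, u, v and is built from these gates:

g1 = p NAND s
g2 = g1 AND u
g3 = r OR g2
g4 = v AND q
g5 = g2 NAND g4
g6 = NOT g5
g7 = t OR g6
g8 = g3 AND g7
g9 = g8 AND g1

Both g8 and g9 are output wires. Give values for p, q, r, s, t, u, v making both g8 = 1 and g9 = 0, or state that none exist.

Check with p=1 q=1 r=1 s=1 t=1 u=0 v=1:
g1 = p NAND s = 1 NAND 1 = 0
g2 = g1 AND u = 0 AND 0 = 0
g3 = r OR g2 = 1 OR 0 = 1
g4 = v AND q = 1 AND 1 = 1
g5 = g2 NAND g4 = 0 NAND 1 = 1
g6 = NOT g5 = NOT 1 = 0
g7 = t OR g6 = 1 OR 0 = 1
g8 = g3 AND g7 = 1 AND 1 = 1
g9 = g8 AND g1 = 1 AND 0 = 0
So g8 = 1 and g9 = 0.

p=1 q=1 r=1 s=1 t=1 u=0 v=1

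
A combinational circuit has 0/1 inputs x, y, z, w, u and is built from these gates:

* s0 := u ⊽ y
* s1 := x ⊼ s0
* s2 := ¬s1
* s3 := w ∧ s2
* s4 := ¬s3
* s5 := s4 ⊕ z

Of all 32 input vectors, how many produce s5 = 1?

s5 = s4 ⊕ z must be 1, so s4 and z differ.
Enumerating the 32 input combinations, 16 give s5 = 1 and 16 give s5 = 0.

16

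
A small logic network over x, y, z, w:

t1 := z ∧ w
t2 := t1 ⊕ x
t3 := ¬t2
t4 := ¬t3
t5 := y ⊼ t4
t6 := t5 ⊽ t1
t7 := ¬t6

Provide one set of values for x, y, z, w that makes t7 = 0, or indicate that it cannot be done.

t7 = ¬t6 must be 0, so t6 = 1.
t6 = t5 ⊽ t1 must be 1, so both t5 = 0 and t1 = 0.
t5 = y ⊼ t4 must be 0, so both y = 1 and t4 = 1.
Check with x=1, y=1, z=0, w=0:
t1 = z ∧ w = 0 ∧ 0 = 0
t2 = t1 ⊕ x = 0 ⊕ 1 = 1
t3 = ¬t2 = ¬1 = 0
t4 = ¬t3 = ¬0 = 1
t5 = y ⊼ t4 = 1 ⊼ 1 = 0
t6 = t5 ⊽ t1 = 0 ⊽ 0 = 1
t7 = ¬t6 = ¬1 = 0
So t7 = 0 as required.

x=1, y=1, z=0, w=0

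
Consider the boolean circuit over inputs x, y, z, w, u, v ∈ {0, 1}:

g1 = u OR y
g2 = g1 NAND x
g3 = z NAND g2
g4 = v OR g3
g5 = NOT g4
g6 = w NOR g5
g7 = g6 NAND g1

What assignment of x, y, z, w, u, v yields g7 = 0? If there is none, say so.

x=0, y=1, z=1, w=0, u=0, v=1

Check with x=0, y=1, z=1, w=0, u=0, v=1:
g1 = u OR y = 0 OR 1 = 1
g2 = g1 NAND x = 1 NAND 0 = 1
g3 = z NAND g2 = 1 NAND 1 = 0
g4 = v OR g3 = 1 OR 0 = 1
g5 = NOT g4 = NOT 1 = 0
g6 = w NOR g5 = 0 NOR 0 = 1
g7 = g6 NAND g1 = 1 NAND 1 = 0
So g7 = 0 as required.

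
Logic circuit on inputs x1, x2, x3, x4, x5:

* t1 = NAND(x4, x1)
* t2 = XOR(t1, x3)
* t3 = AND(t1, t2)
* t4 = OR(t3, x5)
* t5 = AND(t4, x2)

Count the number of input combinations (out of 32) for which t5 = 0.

21

t5 = AND(t4, x2) must be 0, so at least one of t4, x2 is 0.
Enumerating the 32 input combinations, 21 give t5 = 0 and 11 give t5 = 1.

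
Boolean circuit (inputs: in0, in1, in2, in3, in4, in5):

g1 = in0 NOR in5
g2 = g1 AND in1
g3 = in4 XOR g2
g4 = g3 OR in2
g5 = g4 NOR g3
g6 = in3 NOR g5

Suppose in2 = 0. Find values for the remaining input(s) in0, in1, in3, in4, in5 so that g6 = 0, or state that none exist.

g6 = in3 NOR g5 must be 0, so at least one of in3, g5 is 1.
Check with in2 = 0 and in0=0, in1=0, in3=1, in4=0, in5=1:
g1 = in0 NOR in5 = 0 NOR 1 = 0
g2 = g1 AND in1 = 0 AND 0 = 0
g3 = in4 XOR g2 = 0 XOR 0 = 0
g4 = g3 OR in2 = 0 OR 0 = 0
g5 = g4 NOR g3 = 0 NOR 0 = 1
g6 = in3 NOR g5 = 1 NOR 1 = 0
So g6 = 0.

in0=0, in1=0, in3=1, in4=0, in5=1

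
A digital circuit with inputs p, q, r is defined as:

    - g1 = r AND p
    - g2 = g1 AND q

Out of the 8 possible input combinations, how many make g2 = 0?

7

g2 = g1 AND q must be 0, so at least one of g1, q is 0.
Enumerating the 8 input combinations, 7 give g2 = 0 and 1 give g2 = 1.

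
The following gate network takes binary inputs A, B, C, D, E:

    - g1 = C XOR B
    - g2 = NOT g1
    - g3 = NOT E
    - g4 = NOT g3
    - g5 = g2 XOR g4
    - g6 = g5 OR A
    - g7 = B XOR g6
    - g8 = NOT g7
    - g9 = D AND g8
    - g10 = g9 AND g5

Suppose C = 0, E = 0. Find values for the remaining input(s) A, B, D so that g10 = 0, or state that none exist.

A=1, B=0, D=0

g10 = g9 AND g5 must be 0, so at least one of g9, g5 is 0.
Check with C = 0, E = 0 and A=1, B=0, D=0:
g1 = C XOR B = 0 XOR 0 = 0
g2 = NOT g1 = NOT 0 = 1
g3 = NOT E = NOT 0 = 1
g4 = NOT g3 = NOT 1 = 0
g5 = g2 XOR g4 = 1 XOR 0 = 1
g6 = g5 OR A = 1 OR 1 = 1
g7 = B XOR g6 = 0 XOR 1 = 1
g8 = NOT g7 = NOT 1 = 0
g9 = D AND g8 = 0 AND 0 = 0
g10 = g9 AND g5 = 0 AND 1 = 0
So g10 = 0.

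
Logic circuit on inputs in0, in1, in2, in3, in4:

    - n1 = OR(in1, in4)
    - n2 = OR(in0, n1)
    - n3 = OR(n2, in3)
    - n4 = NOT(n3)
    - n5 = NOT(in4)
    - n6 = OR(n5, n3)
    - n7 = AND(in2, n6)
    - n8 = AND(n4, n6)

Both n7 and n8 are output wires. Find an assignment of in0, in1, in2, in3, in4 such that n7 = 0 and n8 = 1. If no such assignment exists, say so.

Check with in0=0, in1=0, in2=0, in3=0, in4=0:
n1 = OR(in1, in4) = OR(0, 0) = 0
n2 = OR(in0, n1) = OR(0, 0) = 0
n3 = OR(n2, in3) = OR(0, 0) = 0
n4 = NOT(n3) = NOT 0 = 1
n5 = NOT(in4) = NOT 0 = 1
n6 = OR(n5, n3) = OR(1, 0) = 1
n7 = AND(in2, n6) = AND(0, 1) = 0
n8 = AND(n4, n6) = AND(1, 1) = 1
So n7 = 0 and n8 = 1.

in0=0, in1=0, in2=0, in3=0, in4=0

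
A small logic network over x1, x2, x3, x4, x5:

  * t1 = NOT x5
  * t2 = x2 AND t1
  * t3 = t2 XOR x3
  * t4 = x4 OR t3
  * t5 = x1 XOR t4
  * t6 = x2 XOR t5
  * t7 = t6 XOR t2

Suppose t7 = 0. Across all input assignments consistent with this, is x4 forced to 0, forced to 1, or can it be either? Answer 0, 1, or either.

either

Both values of x4 occur among assignments with t7 = 0:
  x4=0: x1=0, x2=0, x3=0, x4=0, x5=0
  x4=1: x1=0, x2=1, x3=0, x4=1, x5=1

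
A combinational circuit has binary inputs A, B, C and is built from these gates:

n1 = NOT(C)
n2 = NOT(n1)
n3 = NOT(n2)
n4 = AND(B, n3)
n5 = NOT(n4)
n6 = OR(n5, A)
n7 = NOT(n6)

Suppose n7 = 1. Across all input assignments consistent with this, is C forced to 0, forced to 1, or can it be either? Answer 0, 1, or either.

n7 = NOT(n6) must be 1, so n6 = 0.
n6 = OR(n5, A) must be 0, so both n5 = 0 and A = 0.
n5 = NOT(n4) must be 0, so n4 = 1.
Every assignment with n7 = 1 has C = 0; there are 1 such assignment(s).
  A=0, B=1, C=0

0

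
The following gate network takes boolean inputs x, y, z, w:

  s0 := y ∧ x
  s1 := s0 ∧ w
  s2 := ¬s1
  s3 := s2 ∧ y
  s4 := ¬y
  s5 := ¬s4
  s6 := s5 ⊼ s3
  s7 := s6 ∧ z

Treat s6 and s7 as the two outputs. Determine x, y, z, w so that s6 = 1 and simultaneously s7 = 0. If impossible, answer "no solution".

x=0, y=0, z=0, w=0

Check with x=0, y=0, z=0, w=0:
s0 = y ∧ x = 0 ∧ 0 = 0
s1 = s0 ∧ w = 0 ∧ 0 = 0
s2 = ¬s1 = ¬0 = 1
s3 = s2 ∧ y = 1 ∧ 0 = 0
s4 = ¬y = ¬0 = 1
s5 = ¬s4 = ¬1 = 0
s6 = s5 ⊼ s3 = 0 ⊼ 0 = 1
s7 = s6 ∧ z = 1 ∧ 0 = 0
So s6 = 1 and s7 = 0.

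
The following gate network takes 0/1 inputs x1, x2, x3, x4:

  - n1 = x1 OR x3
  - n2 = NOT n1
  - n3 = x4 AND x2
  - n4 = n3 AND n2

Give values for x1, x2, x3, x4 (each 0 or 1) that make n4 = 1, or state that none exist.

n4 = n3 AND n2 must be 1, so both n3 = 1 and n2 = 1.
n3 = x4 AND x2 must be 1, so both x4 = 1 and x2 = 1.
n2 = NOT n1 must be 1, so n1 = 0.
Check with x1=0 x2=1 x3=0 x4=1:
n1 = x1 OR x3 = 0 OR 0 = 0
n2 = NOT n1 = NOT 0 = 1
n3 = x4 AND x2 = 1 AND 1 = 1
n4 = n3 AND n2 = 1 AND 1 = 1
So n4 = 1 as required.

x1=0 x2=1 x3=0 x4=1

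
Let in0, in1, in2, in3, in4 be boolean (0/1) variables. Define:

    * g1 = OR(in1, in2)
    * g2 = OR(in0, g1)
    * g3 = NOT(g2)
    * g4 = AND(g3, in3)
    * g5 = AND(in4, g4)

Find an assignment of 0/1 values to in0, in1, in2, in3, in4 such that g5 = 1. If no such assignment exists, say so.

g5 = AND(in4, g4) must be 1, so both in4 = 1 and g4 = 1.
Check with in0=0, in1=0, in2=0, in3=1, in4=1:
g1 = OR(in1, in2) = OR(0, 0) = 0
g2 = OR(in0, g1) = OR(0, 0) = 0
g3 = NOT(g2) = NOT 0 = 1
g4 = AND(g3, in3) = AND(1, 1) = 1
g5 = AND(in4, g4) = AND(1, 1) = 1
So g5 = 1 as required.

in0=0, in1=0, in2=0, in3=1, in4=1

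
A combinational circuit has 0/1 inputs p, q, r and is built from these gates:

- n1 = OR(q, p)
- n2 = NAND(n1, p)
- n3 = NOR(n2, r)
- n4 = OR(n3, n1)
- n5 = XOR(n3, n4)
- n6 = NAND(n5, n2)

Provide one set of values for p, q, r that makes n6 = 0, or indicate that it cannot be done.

p=0, q=1, r=0

n6 = NAND(n5, n2) must be 0, so both n5 = 1 and n2 = 1.
Check with p=0, q=1, r=0:
n1 = OR(q, p) = OR(1, 0) = 1
n2 = NAND(n1, p) = NAND(1, 0) = 1
n3 = NOR(n2, r) = NOR(1, 0) = 0
n4 = OR(n3, n1) = OR(0, 1) = 1
n5 = XOR(n3, n4) = XOR(0, 1) = 1
n6 = NAND(n5, n2) = NAND(1, 1) = 0
So n6 = 0 as required.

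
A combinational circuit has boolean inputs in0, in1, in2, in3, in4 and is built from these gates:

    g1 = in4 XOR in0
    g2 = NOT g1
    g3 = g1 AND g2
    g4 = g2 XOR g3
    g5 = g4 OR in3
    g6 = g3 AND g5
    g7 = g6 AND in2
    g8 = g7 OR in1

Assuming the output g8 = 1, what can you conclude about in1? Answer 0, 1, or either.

1

g8 = g7 OR in1 must be 1, so at least one of g7, in1 is 1.
Every assignment with g8 = 1 has in1 = 1; there are 16 such assignment(s).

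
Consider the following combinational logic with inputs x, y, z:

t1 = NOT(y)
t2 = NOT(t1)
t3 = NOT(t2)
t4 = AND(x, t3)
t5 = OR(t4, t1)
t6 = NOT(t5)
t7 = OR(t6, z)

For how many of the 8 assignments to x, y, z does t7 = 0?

2

t7 = OR(t6, z) must be 0, so both t6 = 0 and z = 0.
t6 = NOT(t5) must be 0, so t5 = 1.
Satisfying assignments:
  x=0, y=0, z=0
  x=1, y=0, z=0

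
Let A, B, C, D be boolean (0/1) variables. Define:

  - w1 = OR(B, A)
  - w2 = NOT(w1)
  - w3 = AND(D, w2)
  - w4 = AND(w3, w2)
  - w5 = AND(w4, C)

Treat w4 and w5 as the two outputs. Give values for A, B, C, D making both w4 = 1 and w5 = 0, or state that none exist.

Check with A=0 B=0 C=0 D=1:
w1 = OR(B, A) = OR(0, 0) = 0
w2 = NOT(w1) = NOT 0 = 1
w3 = AND(D, w2) = AND(1, 1) = 1
w4 = AND(w3, w2) = AND(1, 1) = 1
w5 = AND(w4, C) = AND(1, 0) = 0
So w4 = 1 and w5 = 0.

A=0 B=0 C=0 D=1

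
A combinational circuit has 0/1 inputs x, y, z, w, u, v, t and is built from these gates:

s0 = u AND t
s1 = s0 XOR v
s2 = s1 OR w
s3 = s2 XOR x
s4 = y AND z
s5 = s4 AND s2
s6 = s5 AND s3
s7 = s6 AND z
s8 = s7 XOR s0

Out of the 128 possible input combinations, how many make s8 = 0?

s8 = s7 XOR s0 must be 0, so s7 and s0 are equal.
Enumerating the 128 input combinations, 90 give s8 = 0 and 38 give s8 = 1.

90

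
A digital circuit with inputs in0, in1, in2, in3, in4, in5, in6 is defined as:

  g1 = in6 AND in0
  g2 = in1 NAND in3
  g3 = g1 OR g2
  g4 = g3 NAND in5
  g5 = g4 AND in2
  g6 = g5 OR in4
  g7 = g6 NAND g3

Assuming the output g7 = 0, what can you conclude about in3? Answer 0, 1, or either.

Both values of in3 occur among assignments with g7 = 0:
  in3=0: in0=0, in1=0, in2=0, in3=0, in4=1, in5=0, in6=0
  in3=1: in0=0, in1=0, in2=0, in3=1, in4=1, in5=0, in6=0

either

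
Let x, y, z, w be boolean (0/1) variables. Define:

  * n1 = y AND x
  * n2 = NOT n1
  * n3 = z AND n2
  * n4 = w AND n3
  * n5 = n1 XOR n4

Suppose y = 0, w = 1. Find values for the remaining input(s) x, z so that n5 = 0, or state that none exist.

n5 = n1 XOR n4 must be 0, so n1 and n4 are equal.
Check with y = 0, w = 1 and x=1, z=0:
n1 = y AND x = 0 AND 1 = 0
n2 = NOT n1 = NOT 0 = 1
n3 = z AND n2 = 0 AND 1 = 0
n4 = w AND n3 = 1 AND 0 = 0
n5 = n1 XOR n4 = 0 XOR 0 = 0
So n5 = 0.

x=1, z=0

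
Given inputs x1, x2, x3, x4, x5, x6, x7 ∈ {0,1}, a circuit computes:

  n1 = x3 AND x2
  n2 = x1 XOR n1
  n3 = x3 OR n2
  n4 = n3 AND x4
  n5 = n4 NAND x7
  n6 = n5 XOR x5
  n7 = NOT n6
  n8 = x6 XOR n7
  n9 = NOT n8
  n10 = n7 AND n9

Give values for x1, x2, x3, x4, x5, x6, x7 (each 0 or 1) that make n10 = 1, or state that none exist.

n10 = n7 AND n9 must be 1, so both n7 = 1 and n9 = 1.
n7 = NOT n6 must be 1, so n6 = 0.
Check with x1=0, x2=0, x3=1, x4=1, x5=0, x6=1, x7=1:
n1 = x3 AND x2 = 1 AND 0 = 0
n2 = x1 XOR n1 = 0 XOR 0 = 0
n3 = x3 OR n2 = 1 OR 0 = 1
n4 = n3 AND x4 = 1 AND 1 = 1
n5 = n4 NAND x7 = 1 NAND 1 = 0
n6 = n5 XOR x5 = 0 XOR 0 = 0
n7 = NOT n6 = NOT 0 = 1
n8 = x6 XOR n7 = 1 XOR 1 = 0
n9 = NOT n8 = NOT 0 = 1
n10 = n7 AND n9 = 1 AND 1 = 1
So n10 = 1 as required.

x1=0, x2=0, x3=1, x4=1, x5=0, x6=1, x7=1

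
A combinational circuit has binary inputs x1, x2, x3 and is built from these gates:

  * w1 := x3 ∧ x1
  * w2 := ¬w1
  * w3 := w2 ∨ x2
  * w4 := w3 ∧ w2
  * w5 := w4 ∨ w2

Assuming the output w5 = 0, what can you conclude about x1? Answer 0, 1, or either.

w5 = w4 ∨ w2 must be 0, so both w4 = 0 and w2 = 0.
Every assignment with w5 = 0 has x1 = 1; there are 2 such assignment(s).
  x1=1, x2=0, x3=1
  x1=1, x2=1, x3=1

1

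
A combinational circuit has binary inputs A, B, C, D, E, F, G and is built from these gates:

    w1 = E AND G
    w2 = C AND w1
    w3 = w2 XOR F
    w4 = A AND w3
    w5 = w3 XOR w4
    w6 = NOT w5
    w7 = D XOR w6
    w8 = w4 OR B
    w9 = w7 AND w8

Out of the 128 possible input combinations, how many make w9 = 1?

w9 = w7 AND w8 must be 1, so both w7 = 1 and w8 = 1.
w7 = D XOR w6 must be 1, so D and w6 differ.
w8 = w4 OR B must be 1, so at least one of w4, B is 1.
Enumerating the 128 input combinations, 40 give w9 = 1 and 88 give w9 = 0.

40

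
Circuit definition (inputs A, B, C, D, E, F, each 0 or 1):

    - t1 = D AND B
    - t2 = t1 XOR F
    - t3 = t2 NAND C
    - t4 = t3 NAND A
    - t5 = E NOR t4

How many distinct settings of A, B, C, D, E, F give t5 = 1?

12

t5 = E NOR t4 must be 1, so both E = 0 and t4 = 0.
Enumerating the 64 input combinations, 12 give t5 = 1 and 52 give t5 = 0.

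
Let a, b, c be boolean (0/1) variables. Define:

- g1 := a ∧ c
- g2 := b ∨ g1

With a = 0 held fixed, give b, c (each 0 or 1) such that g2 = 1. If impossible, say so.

g2 = b ∨ g1 must be 1, so at least one of b, g1 is 1.
Check with a = 0 and b=1, c=1:
g1 = a ∧ c = 0 ∧ 1 = 0
g2 = b ∨ g1 = 1 ∨ 0 = 1
So g2 = 1.

b=1, c=1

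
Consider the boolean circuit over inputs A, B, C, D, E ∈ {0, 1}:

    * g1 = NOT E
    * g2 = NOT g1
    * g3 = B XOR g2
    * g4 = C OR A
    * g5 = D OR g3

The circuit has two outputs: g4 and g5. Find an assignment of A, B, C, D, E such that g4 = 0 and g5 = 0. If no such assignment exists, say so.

A=0, B=0, C=0, D=0, E=0

Check with A=0, B=0, C=0, D=0, E=0:
g1 = NOT E = NOT 0 = 1
g2 = NOT g1 = NOT 1 = 0
g3 = B XOR g2 = 0 XOR 0 = 0
g4 = C OR A = 0 OR 0 = 0
g5 = D OR g3 = 0 OR 0 = 0
So g4 = 0 and g5 = 0.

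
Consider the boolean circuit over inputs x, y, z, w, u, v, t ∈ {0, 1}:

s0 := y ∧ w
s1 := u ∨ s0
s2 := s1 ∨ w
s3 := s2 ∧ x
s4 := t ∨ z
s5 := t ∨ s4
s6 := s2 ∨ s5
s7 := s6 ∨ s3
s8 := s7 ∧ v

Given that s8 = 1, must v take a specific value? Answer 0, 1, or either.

s8 = s7 ∧ v must be 1, so both s7 = 1 and v = 1.
Every assignment with s8 = 1 has v = 1; there are 60 such assignment(s).

1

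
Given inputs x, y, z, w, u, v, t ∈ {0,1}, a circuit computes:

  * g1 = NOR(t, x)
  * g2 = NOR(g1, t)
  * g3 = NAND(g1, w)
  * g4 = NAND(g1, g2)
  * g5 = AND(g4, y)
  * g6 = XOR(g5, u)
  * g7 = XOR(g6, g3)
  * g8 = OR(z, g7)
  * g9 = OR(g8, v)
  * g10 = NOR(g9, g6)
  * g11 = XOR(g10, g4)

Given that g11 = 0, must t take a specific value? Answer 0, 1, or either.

g11 = XOR(g10, g4) must be 0, so g10 and g4 are equal.
Every assignment with g11 = 0 has t = 0; there are 2 such assignment(s).
  x=0, y=0, z=0, w=1, u=0, v=0, t=0
  x=0, y=1, z=0, w=1, u=1, v=0, t=0

0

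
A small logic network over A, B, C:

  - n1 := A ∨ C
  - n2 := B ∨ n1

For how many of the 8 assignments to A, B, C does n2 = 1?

7

n2 = B ∨ n1 must be 1, so at least one of B, n1 is 1.
Enumerating the 8 input combinations, 7 give n2 = 1 and 1 give n2 = 0.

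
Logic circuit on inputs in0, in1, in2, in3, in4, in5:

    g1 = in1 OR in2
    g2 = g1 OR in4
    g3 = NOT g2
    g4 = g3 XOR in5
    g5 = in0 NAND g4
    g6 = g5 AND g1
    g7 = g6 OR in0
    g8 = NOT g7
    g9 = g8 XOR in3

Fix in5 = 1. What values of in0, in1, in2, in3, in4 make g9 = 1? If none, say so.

Check with in5 = 1 and in0=0, in1=0, in2=0, in3=0, in4=1:
g1 = in1 OR in2 = 0 OR 0 = 0
g2 = g1 OR in4 = 0 OR 1 = 1
g3 = NOT g2 = NOT 1 = 0
g4 = g3 XOR in5 = 0 XOR 1 = 1
g5 = in0 NAND g4 = 0 NAND 1 = 1
g6 = g5 AND g1 = 1 AND 0 = 0
g7 = g6 OR in0 = 0 OR 0 = 0
g8 = NOT g7 = NOT 0 = 1
g9 = g8 XOR in3 = 1 XOR 0 = 1
So g9 = 1.

in0=0 in1=0 in2=0 in3=0 in4=1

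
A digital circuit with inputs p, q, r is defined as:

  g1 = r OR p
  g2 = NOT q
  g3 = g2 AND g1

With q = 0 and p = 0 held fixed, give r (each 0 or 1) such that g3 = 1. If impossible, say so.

r=1

Check with q = 0 and p = 0 and r=1:
g1 = r OR p = 1 OR 0 = 1
g2 = NOT q = NOT 0 = 1
g3 = g2 AND g1 = 1 AND 1 = 1
So g3 = 1.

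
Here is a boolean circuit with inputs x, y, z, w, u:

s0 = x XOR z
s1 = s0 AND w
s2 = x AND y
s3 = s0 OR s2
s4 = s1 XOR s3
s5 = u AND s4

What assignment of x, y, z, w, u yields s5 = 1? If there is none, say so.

s5 = u AND s4 must be 1, so both u = 1 and s4 = 1.
s4 = s1 XOR s3 must be 1, so s1 and s3 differ.
Check with x=1 y=1 z=0 w=0 u=1:
s0 = x XOR z = 1 XOR 0 = 1
s1 = s0 AND w = 1 AND 0 = 0
s2 = x AND y = 1 AND 1 = 1
s3 = s0 OR s2 = 1 OR 1 = 1
s4 = s1 XOR s3 = 0 XOR 1 = 1
s5 = u AND s4 = 1 AND 1 = 1
So s5 = 1 as required.

x=1 y=1 z=0 w=0 u=1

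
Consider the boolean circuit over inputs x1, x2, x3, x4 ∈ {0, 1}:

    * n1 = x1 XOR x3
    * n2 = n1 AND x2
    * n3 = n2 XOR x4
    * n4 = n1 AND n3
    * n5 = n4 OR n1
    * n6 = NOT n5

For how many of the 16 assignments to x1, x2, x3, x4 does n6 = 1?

8

n6 = NOT n5 must be 1, so n5 = 0.
n5 = n4 OR n1 must be 0, so both n4 = 0 and n1 = 0.
n4 = n1 AND n3 must be 0, so at least one of n1, n3 is 0.
Enumerating the 16 input combinations, 8 give n6 = 1 and 8 give n6 = 0.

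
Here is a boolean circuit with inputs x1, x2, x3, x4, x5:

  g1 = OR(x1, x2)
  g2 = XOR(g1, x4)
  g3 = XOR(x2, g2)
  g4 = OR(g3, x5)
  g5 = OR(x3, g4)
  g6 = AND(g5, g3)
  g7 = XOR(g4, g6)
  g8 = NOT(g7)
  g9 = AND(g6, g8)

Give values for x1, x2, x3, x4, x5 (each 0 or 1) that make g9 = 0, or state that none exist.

Check with x1=1, x2=0, x3=1, x4=1, x5=0:
g1 = OR(x1, x2) = OR(1, 0) = 1
g2 = XOR(g1, x4) = XOR(1, 1) = 0
g3 = XOR(x2, g2) = XOR(0, 0) = 0
g4 = OR(g3, x5) = OR(0, 0) = 0
g5 = OR(x3, g4) = OR(1, 0) = 1
g6 = AND(g5, g3) = AND(1, 0) = 0
g7 = XOR(g4, g6) = XOR(0, 0) = 0
g8 = NOT(g7) = NOT 0 = 1
g9 = AND(g6, g8) = AND(0, 1) = 0
So g9 = 0 as required.

x1=1, x2=0, x3=1, x4=1, x5=0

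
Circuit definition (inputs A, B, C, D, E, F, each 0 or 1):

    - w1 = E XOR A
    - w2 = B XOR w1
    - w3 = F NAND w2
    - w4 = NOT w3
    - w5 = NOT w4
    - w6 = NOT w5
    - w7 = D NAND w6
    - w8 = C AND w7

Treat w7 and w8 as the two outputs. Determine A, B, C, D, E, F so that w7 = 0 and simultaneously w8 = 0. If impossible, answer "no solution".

Check with A=1 B=1 C=1 D=1 E=1 F=1:
w1 = E XOR A = 1 XOR 1 = 0
w2 = B XOR w1 = 1 XOR 0 = 1
w3 = F NAND w2 = 1 NAND 1 = 0
w4 = NOT w3 = NOT 0 = 1
w5 = NOT w4 = NOT 1 = 0
w6 = NOT w5 = NOT 0 = 1
w7 = D NAND w6 = 1 NAND 1 = 0
w8 = C AND w7 = 1 AND 0 = 0
So w7 = 0 and w8 = 0.

A=1 B=1 C=1 D=1 E=1 F=1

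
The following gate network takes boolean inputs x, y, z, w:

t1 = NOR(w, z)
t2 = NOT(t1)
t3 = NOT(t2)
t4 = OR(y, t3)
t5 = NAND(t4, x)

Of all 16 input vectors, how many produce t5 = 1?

11

t5 = NAND(t4, x) must be 1, so at least one of t4, x is 0.
Enumerating the 16 input combinations, 11 give t5 = 1 and 5 give t5 = 0.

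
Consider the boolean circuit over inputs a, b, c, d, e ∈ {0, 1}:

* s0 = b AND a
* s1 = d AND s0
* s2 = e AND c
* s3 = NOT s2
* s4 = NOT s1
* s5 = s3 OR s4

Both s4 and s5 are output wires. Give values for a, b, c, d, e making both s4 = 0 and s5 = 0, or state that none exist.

a=1, b=1, c=1, d=1, e=1

Check with a=1, b=1, c=1, d=1, e=1:
s0 = b AND a = 1 AND 1 = 1
s1 = d AND s0 = 1 AND 1 = 1
s2 = e AND c = 1 AND 1 = 1
s3 = NOT s2 = NOT 1 = 0
s4 = NOT s1 = NOT 1 = 0
s5 = s3 OR s4 = 0 OR 0 = 0
So s4 = 0 and s5 = 0.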